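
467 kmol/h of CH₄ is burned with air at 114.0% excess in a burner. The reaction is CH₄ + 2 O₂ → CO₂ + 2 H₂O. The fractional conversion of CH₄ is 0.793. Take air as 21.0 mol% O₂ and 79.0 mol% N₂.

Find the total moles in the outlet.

9980 kmol/h

Stoichiometric O₂ = 2 × 467 = 934 kmol/h; O₂ fed = 934 × 2.140 = 1999 kmol/h.
N₂ fed = 1999 × 79/21 = 7519 kmol/h.
Fuel reacted = 0.793 × 467 → ξ = 370.3 kmol/h.
Outlet (n = n₀ + ν ξ):
  CH₄: 467 − 1(370.3) = 96.67
  O₂: 1999 − 2(370.3) = 1258
  N₂: 7519 (inert)
  CO₂: 0 + 1(370.3) = 370.3
  H₂O: 0 + 2(370.3) = 740.7
Total out = 96.67 + 1258 + 7519 + 370.3 + 740.7 = 9985 kmol/h.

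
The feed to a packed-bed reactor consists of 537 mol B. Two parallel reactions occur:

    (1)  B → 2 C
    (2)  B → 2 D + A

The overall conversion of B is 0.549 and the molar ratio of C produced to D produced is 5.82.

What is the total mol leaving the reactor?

Conversion of B: B consumed = 0.549 × 537 = 294.8 mol = 1ξ₁ + 1ξ₂.
Selectivity: 2ξ₁ / (2ξ₂) = 5.82 → ξ₁ = 5.82 ξ₂.
Substitute: (1·5.82 + 1) ξ₂ = 294.8 → ξ₂ = 43.23 mol, ξ₁ = 251.6 mol.
Outlet amounts (n = n₀ + Σ ν·ξ):
  B: 537 − 1(251.6) − 1(43.23) = 242.2
  C: 0 + 2(251.6) = 503.2
  D: 0 + 2(43.23) = 86.46
  A: 0 + 1(43.23) = 43.23
Total out = 242.2 + 503.2 + 86.46 + 43.23 = 875 mol.

875 mol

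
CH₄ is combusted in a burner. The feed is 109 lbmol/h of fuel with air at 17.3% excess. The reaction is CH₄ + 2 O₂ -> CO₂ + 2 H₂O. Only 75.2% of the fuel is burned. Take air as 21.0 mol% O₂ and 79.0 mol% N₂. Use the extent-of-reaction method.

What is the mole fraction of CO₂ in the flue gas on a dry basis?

Stoichiometric O₂ = 2 × 109 = 218 lbmol/h; O₂ fed = 218 × 1.173 = 255.7 lbmol/h.
N₂ fed = 255.7 × 79/21 = 962 lbmol/h.
Fuel reacted = 0.752 × 109 → ξ = 81.97 lbmol/h.
Outlet (n = n₀ + ν ξ):
  CH₄: 109 − 1(81.97) = 27.03
  O₂: 255.7 − 2(81.97) = 91.78
  N₂: 962 (inert)
  CO₂: 0 + 1(81.97) = 81.97
  H₂O: 0 + 2(81.97) = 163.9
Dry total = 1163 lbmol/h; y_CO₂ (dry) = 81.97 / 1163 = 0.07049.

0.0705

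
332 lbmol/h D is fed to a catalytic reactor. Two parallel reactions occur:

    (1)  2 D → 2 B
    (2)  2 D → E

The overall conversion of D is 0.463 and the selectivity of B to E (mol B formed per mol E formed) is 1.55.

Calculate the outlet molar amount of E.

Conversion of D: D consumed = 0.463 × 332 = 153.7 lbmol/h = 2ξ₁ + 2ξ₂.
Selectivity: 2ξ₁ / (1ξ₂) = 1.55 → ξ₁ = 0.775 ξ₂.
Substitute: (2·0.775 + 2) ξ₂ = 153.7 → ξ₂ = 43.3 lbmol/h, ξ₁ = 33.56 lbmol/h.
Outlet amounts (n = n₀ + Σ ν·ξ):
  D: 332 − 2(33.56) − 2(43.3) = 178.3
  B: 0 + 2(33.56) = 67.12
  E: 0 + 1(43.3) = 43.3

43.3 lbmol/h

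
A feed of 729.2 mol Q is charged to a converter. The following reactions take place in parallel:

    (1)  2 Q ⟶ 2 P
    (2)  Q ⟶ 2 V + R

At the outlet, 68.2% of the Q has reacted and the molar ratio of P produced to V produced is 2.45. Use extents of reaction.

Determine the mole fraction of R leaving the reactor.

0.0939

Conversion of Q: Q consumed = 0.682 × 729.2 = 497.3 mol = 2ξ₁ + 1ξ₂.
Selectivity: 2ξ₁ / (2ξ₂) = 2.45 → ξ₁ = 2.45 ξ₂.
Substitute: (2·2.45 + 1) ξ₂ = 497.3 → ξ₂ = 84.29 mol, ξ₁ = 206.5 mol.
Outlet amounts (n = n₀ + Σ ν·ξ):
  Q: 729.2 − 2(206.5) − 1(84.29) = 231.9
  P: 0 + 2(206.5) = 413
  V: 0 + 2(84.29) = 168.6
  R: 0 + 1(84.29) = 84.29
Total out = 897.8 mol; y_R = 84.29 / 897.8 = 0.09389.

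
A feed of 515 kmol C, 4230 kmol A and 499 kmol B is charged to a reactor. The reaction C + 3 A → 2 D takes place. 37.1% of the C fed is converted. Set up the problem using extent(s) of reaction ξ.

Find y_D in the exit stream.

C reacted = 0.371 × 515 = 191.1 kmol; ν_C = −1, so ξ = 191.1/1 = 191.1 kmol.
Outlet amounts (n = n₀ + ν ξ):
  C: 515 − 1(191.1) = 323.9
  A: 4230 − 3(191.1) = 3657
  D: 0 + 2(191.1) = 382.1
  B: 499 (inert)
Total out = 4862 kmol; y_D = 382.1 / 4862 = 0.0786.

0.0786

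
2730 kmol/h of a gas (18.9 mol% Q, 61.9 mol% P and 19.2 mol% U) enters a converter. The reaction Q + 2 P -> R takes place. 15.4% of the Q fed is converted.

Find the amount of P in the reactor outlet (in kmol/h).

1530 kmol/h

Q reacted = 0.154 × 516 = 79.46 kmol/h; ν_Q = −1, so ξ = 79.46/1 = 79.46 kmol/h.
Outlet amounts (n = n₀ + ν ξ):
  Q: 516 − 1(79.46) = 436.5
  P: 1690 − 2(79.46) = 1531
  R: 0 + 1(79.46) = 79.46
  U: 524.2 (inert)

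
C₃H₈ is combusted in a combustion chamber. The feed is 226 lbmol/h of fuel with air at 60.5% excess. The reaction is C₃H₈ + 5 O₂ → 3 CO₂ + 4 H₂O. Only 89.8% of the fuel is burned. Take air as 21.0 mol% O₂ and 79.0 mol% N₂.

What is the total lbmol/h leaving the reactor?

Stoichiometric O₂ = 5 × 226 = 1130 lbmol/h; O₂ fed = 1130 × 1.605 = 1814 lbmol/h.
N₂ fed = 1814 × 79/21 = 6823 lbmol/h.
Fuel reacted = 0.898 × 226 → ξ = 202.9 lbmol/h.
Outlet (n = n₀ + ν ξ):
  C₃H₈: 226 − 1(202.9) = 23.05
  O₂: 1814 − 5(202.9) = 798.9
  N₂: 6823 (inert)
  CO₂: 0 + 3(202.9) = 608.8
  H₂O: 0 + 4(202.9) = 811.8
Total out = 23.05 + 798.9 + 6823 + 608.8 + 811.8 = 9065 lbmol/h.

9070 lbmol/h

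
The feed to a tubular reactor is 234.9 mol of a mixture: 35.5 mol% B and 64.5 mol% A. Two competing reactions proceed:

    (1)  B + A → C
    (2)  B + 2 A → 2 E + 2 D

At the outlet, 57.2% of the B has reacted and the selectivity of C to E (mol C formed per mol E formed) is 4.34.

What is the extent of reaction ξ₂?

Conversion of B: B consumed = 0.572 × 83.39 = 47.7 mol = 1ξ₁ + 1ξ₂.
Selectivity: 1ξ₁ / (2ξ₂) = 4.34 → ξ₁ = 8.68 ξ₂.
Substitute: (1·8.68 + 1) ξ₂ = 47.7 → ξ₂ = 4.928 mol, ξ₁ = 42.77 mol.
Outlet amounts (n = n₀ + Σ ν·ξ):
  B: 83.39 − 1(42.77) − 1(4.928) = 35.69
  A: 151.5 − 1(42.77) − 2(4.928) = 98.88
  C: 0 + 1(42.77) = 42.77
  E: 0 + 2(4.928) = 9.855
  D: 0 + 2(4.928) = 9.855

ξ₂ = 4.93 mol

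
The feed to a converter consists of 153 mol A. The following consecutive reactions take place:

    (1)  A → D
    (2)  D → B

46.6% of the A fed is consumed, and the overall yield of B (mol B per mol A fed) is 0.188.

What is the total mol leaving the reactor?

Conversion of A: A consumed = 1ξ₁ = 0.466 × 153 → ξ₁ = 71.3 mol.
Yield of B: 1ξ₂ / 153 = 0.188 → ξ₂ = 28.76 mol.
Outlet amounts (n = n₀ + Σ ν·ξ):
  A: 153 − 1(71.3) = 81.7
  D: 0 + 1(71.3) − 1(28.76) = 42.53
  B: 0 + 1(28.76) = 28.76
Total out = 81.7 + 42.53 + 28.76 = 153 mol.

153 mol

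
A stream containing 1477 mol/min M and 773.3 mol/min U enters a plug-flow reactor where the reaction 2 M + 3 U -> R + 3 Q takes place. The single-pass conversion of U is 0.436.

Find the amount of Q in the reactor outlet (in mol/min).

337 mol/min

U reacted = 0.436 × 773.3 = 337.2 mol/min; ν_U = −3, so ξ = 337.2/3 = 112.4 mol/min.
Outlet amounts (n = n₀ + ν ξ):
  M: 1477 − 2(112.4) = 1252
  U: 773.3 − 3(112.4) = 436.1
  R: 0 + 1(112.4) = 112.4
  Q: 0 + 3(112.4) = 337.2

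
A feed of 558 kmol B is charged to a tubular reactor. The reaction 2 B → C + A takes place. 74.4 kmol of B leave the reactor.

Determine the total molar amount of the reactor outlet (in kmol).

558 kmol

For B: n = n₀ − 2ξ → 74.4 = 558 − 2ξ, giving ξ = 241.8 kmol.
Outlet amounts (n = n₀ + ν ξ):
  B: 558 − 2(241.8) = 74.4
  C: 0 + 1(241.8) = 241.8
  A: 0 + 1(241.8) = 241.8
Total out = 74.4 + 241.8 + 241.8 = 558 kmol.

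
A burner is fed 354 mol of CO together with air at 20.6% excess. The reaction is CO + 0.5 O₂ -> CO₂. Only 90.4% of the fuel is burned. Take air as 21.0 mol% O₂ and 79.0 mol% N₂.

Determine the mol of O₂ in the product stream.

Stoichiometric O₂ = 0.5 × 354 = 177 mol; O₂ fed = 177 × 1.206 = 213.5 mol.
N₂ fed = 213.5 × 79/21 = 803 mol.
Fuel reacted = 0.904 × 354 → ξ = 320 mol.
Outlet (n = n₀ + ν ξ):
  CO: 354 − 1(320) = 33.98
  O₂: 213.5 − 0.5(320) = 53.45
  N₂: 803 (inert)
  CO₂: 0 + 1(320) = 320

53.5 mol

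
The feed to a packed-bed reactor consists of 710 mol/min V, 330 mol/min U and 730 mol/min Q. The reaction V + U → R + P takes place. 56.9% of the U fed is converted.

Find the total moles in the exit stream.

U reacted = 0.569 × 330 = 187.8 mol/min; ν_U = −1, so ξ = 187.8/1 = 187.8 mol/min.
Outlet amounts (n = n₀ + ν ξ):
  V: 710 − 1(187.8) = 522.2
  U: 330 − 1(187.8) = 142.2
  R: 0 + 1(187.8) = 187.8
  P: 0 + 1(187.8) = 187.8
  Q: 730 (inert)
Total out = 522.2 + 142.2 + 187.8 + 187.8 + 730 = 1770 mol/min.

1770 mol/min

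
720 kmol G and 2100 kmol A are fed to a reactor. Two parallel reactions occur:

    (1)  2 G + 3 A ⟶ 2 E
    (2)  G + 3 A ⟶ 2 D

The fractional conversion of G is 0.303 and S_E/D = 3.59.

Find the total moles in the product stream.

2480 kmol

Conversion of G: G consumed = 0.303 × 720 = 218.2 kmol = 2ξ₁ + 1ξ₂.
Selectivity: 2ξ₁ / (2ξ₂) = 3.59 → ξ₁ = 3.59 ξ₂.
Substitute: (2·3.59 + 1) ξ₂ = 218.2 → ξ₂ = 26.67 kmol, ξ₁ = 95.75 kmol.
Outlet amounts (n = n₀ + Σ ν·ξ):
  G: 720 − 2(95.75) − 1(26.67) = 501.8
  A: 2100 − 3(95.75) − 3(26.67) = 1733
  E: 0 + 2(95.75) = 191.5
  D: 0 + 2(26.67) = 53.34
Total out = 501.8 + 1733 + 191.5 + 53.34 = 2479 kmol.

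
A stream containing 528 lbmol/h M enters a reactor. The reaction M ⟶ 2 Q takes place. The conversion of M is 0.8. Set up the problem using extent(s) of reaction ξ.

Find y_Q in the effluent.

M reacted = 0.8 × 528 = 422.4 lbmol/h; ν_M = −1, so ξ = 422.4/1 = 422.4 lbmol/h.
Outlet amounts (n = n₀ + ν ξ):
  M: 528 − 1(422.4) = 105.6
  Q: 0 + 2(422.4) = 844.8
Total out = 950.4 lbmol/h; y_Q = 844.8 / 950.4 = 0.8889.

0.889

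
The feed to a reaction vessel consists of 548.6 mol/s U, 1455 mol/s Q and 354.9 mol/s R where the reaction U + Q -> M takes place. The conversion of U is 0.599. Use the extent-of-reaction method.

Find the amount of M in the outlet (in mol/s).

329 mol/s

U reacted = 0.599 × 548.6 = 328.6 mol/s; ν_U = −1, so ξ = 328.6/1 = 328.6 mol/s.
Outlet amounts (n = n₀ + ν ξ):
  U: 548.6 − 1(328.6) = 220
  Q: 1455 − 1(328.6) = 1126
  M: 0 + 1(328.6) = 328.6
  R: 354.9 (inert)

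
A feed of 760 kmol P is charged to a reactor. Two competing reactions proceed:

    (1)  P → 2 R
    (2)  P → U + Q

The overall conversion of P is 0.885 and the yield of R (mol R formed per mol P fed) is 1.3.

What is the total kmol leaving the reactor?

1430 kmol

Yield of R: 2ξ₁ / 760 = 1.3 → ξ₁ = 494 kmol.
Conversion of P: 1ξ₁ + 1ξ₂ = 0.885 × 760 = 672.6 → ξ₂ = 178.6 kmol.
Outlet amounts (n = n₀ + Σ ν·ξ):
  P: 760 − 1(494) − 1(178.6) = 87.4
  R: 0 + 2(494) = 988
  U: 0 + 1(178.6) = 178.6
  Q: 0 + 1(178.6) = 178.6
Total out = 87.4 + 988 + 178.6 + 178.6 = 1433 kmol.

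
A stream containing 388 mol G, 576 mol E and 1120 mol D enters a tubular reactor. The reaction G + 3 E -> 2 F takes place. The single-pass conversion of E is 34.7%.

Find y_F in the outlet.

0.0683

E reacted = 0.347 × 576 = 199.9 mol; ν_E = −3, so ξ = 199.9/3 = 66.62 mol.
Outlet amounts (n = n₀ + ν ξ):
  G: 388 − 1(66.62) = 321.4
  E: 576 − 3(66.62) = 376.1
  F: 0 + 2(66.62) = 133.2
  D: 1120 (inert)
Total out = 1951 mol; y_F = 133.2 / 1951 = 0.06831.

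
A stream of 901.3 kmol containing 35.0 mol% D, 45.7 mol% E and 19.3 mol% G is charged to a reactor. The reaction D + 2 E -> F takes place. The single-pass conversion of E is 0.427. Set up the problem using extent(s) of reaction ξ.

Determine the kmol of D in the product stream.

E reacted = 0.427 × 411.9 = 175.9 kmol; ν_E = −2, so ξ = 175.9/2 = 87.94 kmol.
Outlet amounts (n = n₀ + ν ξ):
  D: 315.5 − 1(87.94) = 227.5
  E: 411.9 − 2(87.94) = 236
  F: 0 + 1(87.94) = 87.94
  G: 174 (inert)

228 kmol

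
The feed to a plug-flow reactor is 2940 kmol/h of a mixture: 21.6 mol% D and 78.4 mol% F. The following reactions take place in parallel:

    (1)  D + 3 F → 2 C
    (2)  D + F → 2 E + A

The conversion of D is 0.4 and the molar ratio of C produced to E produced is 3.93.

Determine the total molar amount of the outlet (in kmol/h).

Conversion of D: D consumed = 0.4 × 635 = 254 kmol/h = 1ξ₁ + 1ξ₂.
Selectivity: 2ξ₁ / (2ξ₂) = 3.93 → ξ₁ = 3.93 ξ₂.
Substitute: (1·3.93 + 1) ξ₂ = 254 → ξ₂ = 51.52 kmol/h, ξ₁ = 202.5 kmol/h.
Outlet amounts (n = n₀ + Σ ν·ξ):
  D: 635 − 1(202.5) − 1(51.52) = 381
  F: 2305 − 3(202.5) − 1(51.52) = 1646
  C: 0 + 2(202.5) = 405
  E: 0 + 2(51.52) = 103
  A: 0 + 1(51.52) = 51.52
Total out = 381 + 1646 + 405 + 103 + 51.52 = 2587 kmol/h.

2590 kmol/h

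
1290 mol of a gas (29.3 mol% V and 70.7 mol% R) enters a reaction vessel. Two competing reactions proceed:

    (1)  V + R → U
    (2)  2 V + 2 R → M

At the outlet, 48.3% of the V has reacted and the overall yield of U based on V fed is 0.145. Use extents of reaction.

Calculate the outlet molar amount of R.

Yield of U: 1ξ₁ / 378 = 0.145 → ξ₁ = 54.81 mol.
Conversion of V: 1ξ₁ + 2ξ₂ = 0.483 × 378 = 182.6 → ξ₂ = 63.88 mol.
Outlet amounts (n = n₀ + Σ ν·ξ):
  V: 378 − 1(54.81) − 2(63.88) = 195.4
  R: 912 − 1(54.81) − 2(63.88) = 729.5
  U: 0 + 1(54.81) = 54.81
  M: 0 + 1(63.88) = 63.88

729 mol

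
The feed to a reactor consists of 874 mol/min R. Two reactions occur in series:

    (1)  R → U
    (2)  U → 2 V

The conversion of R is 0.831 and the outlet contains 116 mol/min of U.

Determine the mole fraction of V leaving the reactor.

Conversion of R: R consumed = 1ξ₁ = 0.831 × 874 → ξ₁ = 726.3 mol/min.
U balance: n_U = 0 + 1ξ₁ − 1ξ₂ = 116 → ξ₂ = (1·726.3 − 116)/1 = 610.3 mol/min.
Outlet amounts (n = n₀ + Σ ν·ξ):
  R: 874 − 1(726.3) = 147.7
  U: 0 + 1(726.3) − 1(610.3) = 116
  V: 0 + 2(610.3) = 1221
Total out = 1484 mol/min; y_V = 1221 / 1484 = 0.8223.

0.822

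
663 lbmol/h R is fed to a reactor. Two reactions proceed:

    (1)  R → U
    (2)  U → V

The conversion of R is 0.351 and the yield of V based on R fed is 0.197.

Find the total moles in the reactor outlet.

663 lbmol/h

Conversion of R: R consumed = 1ξ₁ = 0.351 × 663 → ξ₁ = 232.7 lbmol/h.
Yield of V: 1ξ₂ / 663 = 0.197 → ξ₂ = 130.6 lbmol/h.
Outlet amounts (n = n₀ + Σ ν·ξ):
  R: 663 − 1(232.7) = 430.3
  U: 0 + 1(232.7) − 1(130.6) = 102.1
  V: 0 + 1(130.6) = 130.6
Total out = 430.3 + 102.1 + 130.6 = 663 lbmol/h.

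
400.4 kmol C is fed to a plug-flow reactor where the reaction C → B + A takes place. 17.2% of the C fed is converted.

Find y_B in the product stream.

0.147

C reacted = 0.172 × 400.4 = 68.87 kmol; ν_C = −1, so ξ = 68.87/1 = 68.87 kmol.
Outlet amounts (n = n₀ + ν ξ):
  C: 400.4 − 1(68.87) = 331.5
  B: 0 + 1(68.87) = 68.87
  A: 0 + 1(68.87) = 68.87
Total out = 469.3 kmol; y_B = 68.87 / 469.3 = 0.1468.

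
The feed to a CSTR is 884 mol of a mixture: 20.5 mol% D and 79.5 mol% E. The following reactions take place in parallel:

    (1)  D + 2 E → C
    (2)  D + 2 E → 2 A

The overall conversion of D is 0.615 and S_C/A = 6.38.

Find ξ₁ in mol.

ξ₁ = 103 mol

Conversion of D: D consumed = 0.615 × 181.2 = 111.5 mol = 1ξ₁ + 1ξ₂.
Selectivity: 1ξ₁ / (2ξ₂) = 6.38 → ξ₁ = 12.76 ξ₂.
Substitute: (1·12.76 + 1) ξ₂ = 111.5 → ξ₂ = 8.1 mol, ξ₁ = 103.4 mol.
Outlet amounts (n = n₀ + Σ ν·ξ):
  D: 181.2 − 1(103.4) − 1(8.1) = 69.77
  E: 702.8 − 2(103.4) − 2(8.1) = 479.9
  C: 0 + 1(103.4) = 103.4
  A: 0 + 2(8.1) = 16.2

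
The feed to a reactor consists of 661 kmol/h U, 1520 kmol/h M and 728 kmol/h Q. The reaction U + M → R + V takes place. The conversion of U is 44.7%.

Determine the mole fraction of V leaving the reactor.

0.102

U reacted = 0.447 × 661 = 295.5 kmol/h; ν_U = −1, so ξ = 295.5/1 = 295.5 kmol/h.
Outlet amounts (n = n₀ + ν ξ):
  U: 661 − 1(295.5) = 365.5
  M: 1520 − 1(295.5) = 1225
  R: 0 + 1(295.5) = 295.5
  V: 0 + 1(295.5) = 295.5
  Q: 728 (inert)
Total out = 2909 kmol/h; y_V = 295.5 / 2909 = 0.1016.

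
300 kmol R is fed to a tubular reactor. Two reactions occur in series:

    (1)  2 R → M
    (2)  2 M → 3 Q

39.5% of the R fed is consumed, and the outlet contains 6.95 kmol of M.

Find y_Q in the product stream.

0.294

Conversion of R: R consumed = 2ξ₁ = 0.395 × 300 → ξ₁ = 59.25 kmol.
M balance: n_M = 0 + 1ξ₁ − 2ξ₂ = 6.95 → ξ₂ = (1·59.25 − 6.95)/2 = 26.15 kmol.
Outlet amounts (n = n₀ + Σ ν·ξ):
  R: 300 − 2(59.25) = 181.5
  M: 0 + 1(59.25) − 2(26.15) = 6.95
  Q: 0 + 3(26.15) = 78.45
Total out = 266.9 kmol; y_Q = 78.45 / 266.9 = 0.2939.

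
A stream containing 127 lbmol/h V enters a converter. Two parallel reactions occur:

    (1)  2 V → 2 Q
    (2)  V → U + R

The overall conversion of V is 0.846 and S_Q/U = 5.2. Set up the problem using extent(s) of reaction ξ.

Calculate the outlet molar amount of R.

17.3 lbmol/h

Conversion of V: V consumed = 0.846 × 127 = 107.4 lbmol/h = 2ξ₁ + 1ξ₂.
Selectivity: 2ξ₁ / (1ξ₂) = 5.2 → ξ₁ = 2.6 ξ₂.
Substitute: (2·2.6 + 1) ξ₂ = 107.4 → ξ₂ = 17.33 lbmol/h, ξ₁ = 45.06 lbmol/h.
Outlet amounts (n = n₀ + Σ ν·ξ):
  V: 127 − 2(45.06) − 1(17.33) = 19.56
  Q: 0 + 2(45.06) = 90.11
  U: 0 + 1(17.33) = 17.33
  R: 0 + 1(17.33) = 17.33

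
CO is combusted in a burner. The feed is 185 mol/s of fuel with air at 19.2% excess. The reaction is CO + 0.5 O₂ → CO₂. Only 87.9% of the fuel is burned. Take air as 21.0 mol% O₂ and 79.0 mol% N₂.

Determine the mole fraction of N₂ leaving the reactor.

Stoichiometric O₂ = 0.5 × 185 = 92.5 mol/s; O₂ fed = 92.5 × 1.192 = 110.3 mol/s.
N₂ fed = 110.3 × 79/21 = 414.8 mol/s.
Fuel reacted = 0.879 × 185 → ξ = 162.6 mol/s.
Outlet (n = n₀ + ν ξ):
  CO: 185 − 1(162.6) = 22.38
  O₂: 110.3 − 0.5(162.6) = 28.95
  N₂: 414.8 (inert)
  CO₂: 0 + 1(162.6) = 162.6
Total out = 628.7 mol/s; y_N₂ = 414.8 / 628.7 = 0.6597.

0.66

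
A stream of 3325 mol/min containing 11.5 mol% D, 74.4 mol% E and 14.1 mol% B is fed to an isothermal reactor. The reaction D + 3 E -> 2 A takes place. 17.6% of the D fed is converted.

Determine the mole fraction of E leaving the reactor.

D reacted = 0.176 × 382.4 = 67.3 mol/min; ν_D = −1, so ξ = 67.3/1 = 67.3 mol/min.
Outlet amounts (n = n₀ + ν ξ):
  D: 382.4 − 1(67.3) = 315.1
  E: 2474 − 3(67.3) = 2272
  A: 0 + 2(67.3) = 134.6
  B: 468.8 (inert)
Total out = 3190 mol/min; y_E = 2272 / 3190 = 0.7121.

0.712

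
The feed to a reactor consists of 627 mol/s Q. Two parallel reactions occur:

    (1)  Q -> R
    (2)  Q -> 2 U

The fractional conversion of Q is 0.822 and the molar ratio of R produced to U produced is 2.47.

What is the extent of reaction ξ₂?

ξ₂ = 86.8 mol/s

Conversion of Q: Q consumed = 0.822 × 627 = 515.4 mol/s = 1ξ₁ + 1ξ₂.
Selectivity: 1ξ₁ / (2ξ₂) = 2.47 → ξ₁ = 4.94 ξ₂.
Substitute: (1·4.94 + 1) ξ₂ = 515.4 → ξ₂ = 86.77 mol/s, ξ₁ = 428.6 mol/s.
Outlet amounts (n = n₀ + Σ ν·ξ):
  Q: 627 − 1(428.6) − 1(86.77) = 111.6
  R: 0 + 1(428.6) = 428.6
  U: 0 + 2(86.77) = 173.5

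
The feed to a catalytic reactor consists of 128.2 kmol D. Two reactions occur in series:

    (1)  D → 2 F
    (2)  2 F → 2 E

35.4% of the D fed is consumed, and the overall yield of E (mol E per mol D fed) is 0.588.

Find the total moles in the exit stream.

174 kmol

Conversion of D: D consumed = 1ξ₁ = 0.354 × 128.2 → ξ₁ = 45.38 kmol.
Yield of E: 2ξ₂ / 128.2 = 0.588 → ξ₂ = 37.69 kmol.
Outlet amounts (n = n₀ + Σ ν·ξ):
  D: 128.2 − 1(45.38) = 82.82
  F: 0 + 2(45.38) − 2(37.69) = 15.38
  E: 0 + 2(37.69) = 75.38
Total out = 82.82 + 15.38 + 75.38 = 173.6 kmol.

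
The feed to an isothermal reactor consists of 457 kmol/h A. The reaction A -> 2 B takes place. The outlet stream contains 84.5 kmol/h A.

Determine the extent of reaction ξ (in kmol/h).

For A: n = n₀ − 1ξ → 84.5 = 457 − 1ξ, giving ξ = 372.5 kmol/h.
Outlet amounts (n = n₀ + ν ξ):
  A: 457 − 1(372.5) = 84.5
  B: 0 + 2(372.5) = 745

ξ = 372 kmol/h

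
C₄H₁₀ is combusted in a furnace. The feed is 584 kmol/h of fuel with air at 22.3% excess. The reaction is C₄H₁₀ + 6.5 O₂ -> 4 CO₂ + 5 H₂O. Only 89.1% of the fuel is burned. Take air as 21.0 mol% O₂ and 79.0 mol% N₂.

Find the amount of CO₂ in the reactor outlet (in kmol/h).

Stoichiometric O₂ = 6.5 × 584 = 3796 kmol/h; O₂ fed = 3796 × 1.223 = 4643 kmol/h.
N₂ fed = 4643 × 79/21 = 17460 kmol/h.
Fuel reacted = 0.891 × 584 → ξ = 520.3 kmol/h.
Outlet (n = n₀ + ν ξ):
  C₄H₁₀: 584 − 1(520.3) = 63.66
  O₂: 4643 − 6.5(520.3) = 1260
  N₂: 17460 (inert)
  CO₂: 0 + 4(520.3) = 2081
  H₂O: 0 + 5(520.3) = 2602

2080 kmol/h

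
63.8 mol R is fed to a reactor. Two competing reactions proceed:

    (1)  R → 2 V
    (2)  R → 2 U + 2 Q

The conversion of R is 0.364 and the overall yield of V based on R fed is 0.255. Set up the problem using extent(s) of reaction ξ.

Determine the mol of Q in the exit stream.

Yield of V: 2ξ₁ / 63.8 = 0.255 → ξ₁ = 8.134 mol.
Conversion of R: 1ξ₁ + 1ξ₂ = 0.364 × 63.8 = 23.22 → ξ₂ = 15.09 mol.
Outlet amounts (n = n₀ + Σ ν·ξ):
  R: 63.8 − 1(8.134) − 1(15.09) = 40.58
  V: 0 + 2(8.134) = 16.27
  U: 0 + 2(15.09) = 30.18
  Q: 0 + 2(15.09) = 30.18

30.2 mol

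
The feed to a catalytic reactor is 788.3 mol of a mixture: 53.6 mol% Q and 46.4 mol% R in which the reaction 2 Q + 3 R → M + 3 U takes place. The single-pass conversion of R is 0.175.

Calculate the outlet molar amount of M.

21.3 mol

R reacted = 0.175 × 365.8 = 64.01 mol; ν_R = −3, so ξ = 64.01/3 = 21.34 mol.
Outlet amounts (n = n₀ + ν ξ):
  Q: 422.5 − 2(21.34) = 379.9
  R: 365.8 − 3(21.34) = 301.8
  M: 0 + 1(21.34) = 21.34
  U: 0 + 3(21.34) = 64.01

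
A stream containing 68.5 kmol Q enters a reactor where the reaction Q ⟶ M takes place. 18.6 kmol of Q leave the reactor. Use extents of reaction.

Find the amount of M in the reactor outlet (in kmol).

For Q: n = n₀ − 1ξ → 18.6 = 68.5 − 1ξ, giving ξ = 49.9 kmol.
Outlet amounts (n = n₀ + ν ξ):
  Q: 68.5 − 1(49.9) = 18.6
  M: 0 + 1(49.9) = 49.9

49.9 kmol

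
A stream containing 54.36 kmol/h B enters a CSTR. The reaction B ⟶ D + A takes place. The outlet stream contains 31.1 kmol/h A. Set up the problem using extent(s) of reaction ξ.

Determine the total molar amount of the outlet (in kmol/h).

85.5 kmol/h

For A: n = n₀ + 1ξ → 31.1 = 0 + 1ξ, giving ξ = 31.1 kmol/h.
Outlet amounts (n = n₀ + ν ξ):
  B: 54.36 − 1(31.1) = 23.26
  D: 0 + 1(31.1) = 31.1
  A: 0 + 1(31.1) = 31.1
Total out = 23.26 + 31.1 + 31.1 = 85.46 kmol/h.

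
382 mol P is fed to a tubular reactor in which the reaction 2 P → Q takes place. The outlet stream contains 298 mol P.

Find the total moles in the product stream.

340 mol

For P: n = n₀ − 2ξ → 298 = 382 − 2ξ, giving ξ = 42 mol.
Outlet amounts (n = n₀ + ν ξ):
  P: 382 − 2(42) = 298
  Q: 0 + 1(42) = 42
Total out = 298 + 42 = 340 mol.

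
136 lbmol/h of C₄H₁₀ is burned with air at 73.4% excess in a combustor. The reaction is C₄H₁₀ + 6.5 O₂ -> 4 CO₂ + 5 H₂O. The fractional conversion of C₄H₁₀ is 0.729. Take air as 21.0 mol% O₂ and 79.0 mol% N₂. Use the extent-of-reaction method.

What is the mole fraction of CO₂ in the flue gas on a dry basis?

Stoichiometric O₂ = 6.5 × 136 = 884 lbmol/h; O₂ fed = 884 × 1.734 = 1533 lbmol/h.
N₂ fed = 1533 × 79/21 = 5766 lbmol/h.
Fuel reacted = 0.729 × 136 → ξ = 99.14 lbmol/h.
Outlet (n = n₀ + ν ξ):
  C₄H₁₀: 136 − 1(99.14) = 36.86
  O₂: 1533 − 6.5(99.14) = 888.4
  N₂: 5766 (inert)
  CO₂: 0 + 4(99.14) = 396.6
  H₂O: 0 + 5(99.14) = 495.7
Dry total = 7088 lbmol/h; y_CO₂ (dry) = 396.6 / 7088 = 0.05595.

0.0559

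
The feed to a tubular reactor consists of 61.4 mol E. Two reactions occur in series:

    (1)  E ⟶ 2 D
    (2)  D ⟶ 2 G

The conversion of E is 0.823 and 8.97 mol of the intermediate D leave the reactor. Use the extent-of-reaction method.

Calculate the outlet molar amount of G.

184 mol

Conversion of E: E consumed = 1ξ₁ = 0.823 × 61.4 → ξ₁ = 50.53 mol.
D balance: n_D = 0 + 2ξ₁ − 1ξ₂ = 8.97 → ξ₂ = (2·50.53 − 8.97)/1 = 92.09 mol.
Outlet amounts (n = n₀ + Σ ν·ξ):
  E: 61.4 − 1(50.53) = 10.87
  D: 0 + 2(50.53) − 1(92.09) = 8.97
  G: 0 + 2(92.09) = 184.2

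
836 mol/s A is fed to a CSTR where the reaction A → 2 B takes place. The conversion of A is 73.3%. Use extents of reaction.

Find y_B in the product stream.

0.846

A reacted = 0.733 × 836 = 612.8 mol/s; ν_A = −1, so ξ = 612.8/1 = 612.8 mol/s.
Outlet amounts (n = n₀ + ν ξ):
  A: 836 − 1(612.8) = 223.2
  B: 0 + 2(612.8) = 1226
Total out = 1449 mol/s; y_B = 1226 / 1449 = 0.8459.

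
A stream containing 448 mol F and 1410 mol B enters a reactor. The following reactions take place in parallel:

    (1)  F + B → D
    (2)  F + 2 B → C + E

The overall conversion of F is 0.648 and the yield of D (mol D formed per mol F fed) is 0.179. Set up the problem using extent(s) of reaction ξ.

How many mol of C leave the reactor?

Yield of D: 1ξ₁ / 448 = 0.179 → ξ₁ = 80.19 mol.
Conversion of F: 1ξ₁ + 1ξ₂ = 0.648 × 448 = 290.3 → ξ₂ = 210.1 mol.
Outlet amounts (n = n₀ + Σ ν·ξ):
  F: 448 − 1(80.19) − 1(210.1) = 157.7
  B: 1410 − 1(80.19) − 2(210.1) = 909.6
  D: 0 + 1(80.19) = 80.19
  C: 0 + 1(210.1) = 210.1
  E: 0 + 1(210.1) = 210.1

210 mol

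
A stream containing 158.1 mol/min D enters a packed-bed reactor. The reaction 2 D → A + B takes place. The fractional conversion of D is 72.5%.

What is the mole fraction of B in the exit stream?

0.362

D reacted = 0.725 × 158.1 = 114.6 mol/min; ν_D = −2, so ξ = 114.6/2 = 57.31 mol/min.
Outlet amounts (n = n₀ + ν ξ):
  D: 158.1 − 2(57.31) = 43.48
  A: 0 + 1(57.31) = 57.31
  B: 0 + 1(57.31) = 57.31
Total out = 158.1 mol/min; y_B = 57.31 / 158.1 = 0.3625.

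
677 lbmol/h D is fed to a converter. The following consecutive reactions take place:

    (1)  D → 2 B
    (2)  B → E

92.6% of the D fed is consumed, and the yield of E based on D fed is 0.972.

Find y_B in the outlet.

Conversion of D: D consumed = 1ξ₁ = 0.926 × 677 → ξ₁ = 626.9 lbmol/h.
Yield of E: 1ξ₂ / 677 = 0.972 → ξ₂ = 658 lbmol/h.
Outlet amounts (n = n₀ + Σ ν·ξ):
  D: 677 − 1(626.9) = 50.1
  B: 0 + 2(626.9) − 1(658) = 595.8
  E: 0 + 1(658) = 658
Total out = 1304 lbmol/h; y_B = 595.8 / 1304 = 0.4569.

0.457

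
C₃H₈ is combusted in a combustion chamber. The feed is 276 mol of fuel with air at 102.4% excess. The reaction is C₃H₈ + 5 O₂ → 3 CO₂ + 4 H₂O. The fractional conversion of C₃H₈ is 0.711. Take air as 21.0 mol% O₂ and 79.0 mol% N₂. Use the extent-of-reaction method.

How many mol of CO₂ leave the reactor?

589 mol

Stoichiometric O₂ = 5 × 276 = 1380 mol; O₂ fed = 1380 × 2.024 = 2793 mol.
N₂ fed = 2793 × 79/21 = 10510 mol.
Fuel reacted = 0.711 × 276 → ξ = 196.2 mol.
Outlet (n = n₀ + ν ξ):
  C₃H₈: 276 − 1(196.2) = 79.76
  O₂: 2793 − 5(196.2) = 1812
  N₂: 10510 (inert)
  CO₂: 0 + 3(196.2) = 588.7
  H₂O: 0 + 4(196.2) = 784.9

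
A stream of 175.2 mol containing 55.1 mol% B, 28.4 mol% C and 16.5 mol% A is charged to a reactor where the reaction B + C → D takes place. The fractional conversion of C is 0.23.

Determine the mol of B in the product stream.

85.1 mol

C reacted = 0.23 × 49.76 = 11.44 mol; ν_C = −1, so ξ = 11.44/1 = 11.44 mol.
Outlet amounts (n = n₀ + ν ξ):
  B: 96.54 − 1(11.44) = 85.09
  C: 49.76 − 1(11.44) = 38.31
  D: 0 + 1(11.44) = 11.44
  A: 28.91 (inert)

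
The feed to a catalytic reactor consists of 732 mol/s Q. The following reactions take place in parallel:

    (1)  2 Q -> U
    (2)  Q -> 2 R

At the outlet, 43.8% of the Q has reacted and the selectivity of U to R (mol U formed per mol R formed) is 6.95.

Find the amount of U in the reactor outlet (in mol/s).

Conversion of Q: Q consumed = 0.438 × 732 = 320.6 mol/s = 2ξ₁ + 1ξ₂.
Selectivity: 1ξ₁ / (2ξ₂) = 6.95 → ξ₁ = 13.9 ξ₂.
Substitute: (2·13.9 + 1) ξ₂ = 320.6 → ξ₂ = 11.13 mol/s, ξ₁ = 154.7 mol/s.
Outlet amounts (n = n₀ + Σ ν·ξ):
  Q: 732 − 2(154.7) − 1(11.13) = 411.4
  U: 0 + 1(154.7) = 154.7
  R: 0 + 2(11.13) = 22.26

155 mol/s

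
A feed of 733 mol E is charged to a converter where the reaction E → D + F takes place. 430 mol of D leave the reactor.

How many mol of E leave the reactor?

303 mol

For D: n = n₀ + 1ξ → 430 = 0 + 1ξ, giving ξ = 430 mol.
Outlet amounts (n = n₀ + ν ξ):
  E: 733 − 1(430) = 303
  D: 0 + 1(430) = 430
  F: 0 + 1(430) = 430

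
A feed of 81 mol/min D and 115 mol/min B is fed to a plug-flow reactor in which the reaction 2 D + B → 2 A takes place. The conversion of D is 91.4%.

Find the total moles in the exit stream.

159 mol/min

D reacted = 0.914 × 81 = 74.03 mol/min; ν_D = −2, so ξ = 74.03/2 = 37.02 mol/min.
Outlet amounts (n = n₀ + ν ξ):
  D: 81 − 2(37.02) = 6.966
  B: 115 − 1(37.02) = 77.98
  A: 0 + 2(37.02) = 74.03
Total out = 6.966 + 77.98 + 74.03 = 159 mol/min.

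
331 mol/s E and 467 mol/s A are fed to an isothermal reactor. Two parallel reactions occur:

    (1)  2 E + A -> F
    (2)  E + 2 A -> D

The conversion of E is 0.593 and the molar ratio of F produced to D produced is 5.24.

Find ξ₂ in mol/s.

Conversion of E: E consumed = 0.593 × 331 = 196.3 mol/s = 2ξ₁ + 1ξ₂.
Selectivity: 1ξ₁ / (1ξ₂) = 5.24 → ξ₁ = 5.24 ξ₂.
Substitute: (2·5.24 + 1) ξ₂ = 196.3 → ξ₂ = 17.1 mol/s, ξ₁ = 89.59 mol/s.
Outlet amounts (n = n₀ + Σ ν·ξ):
  E: 331 − 2(89.59) − 1(17.1) = 134.7
  A: 467 − 1(89.59) − 2(17.1) = 343.2
  F: 0 + 1(89.59) = 89.59
  D: 0 + 1(17.1) = 17.1

ξ₂ = 17.1 mol/s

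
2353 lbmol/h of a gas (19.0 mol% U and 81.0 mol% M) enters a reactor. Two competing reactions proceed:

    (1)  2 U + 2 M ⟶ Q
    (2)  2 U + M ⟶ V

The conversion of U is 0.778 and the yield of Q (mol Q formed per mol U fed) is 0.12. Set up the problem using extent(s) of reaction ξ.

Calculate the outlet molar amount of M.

Yield of Q: 1ξ₁ / 447.1 = 0.12 → ξ₁ = 53.65 lbmol/h.
Conversion of U: 2ξ₁ + 2ξ₂ = 0.778 × 447.1 = 347.8 → ξ₂ = 120.3 lbmol/h.
Outlet amounts (n = n₀ + Σ ν·ξ):
  U: 447.1 − 2(53.65) − 2(120.3) = 99.25
  M: 1906 − 2(53.65) − 1(120.3) = 1678
  Q: 0 + 1(53.65) = 53.65
  V: 0 + 1(120.3) = 120.3

1680 lbmol/h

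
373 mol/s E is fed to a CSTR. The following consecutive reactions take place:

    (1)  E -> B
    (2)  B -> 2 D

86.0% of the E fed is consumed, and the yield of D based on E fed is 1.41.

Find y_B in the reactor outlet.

Conversion of E: E consumed = 1ξ₁ = 0.86 × 373 → ξ₁ = 320.8 mol/s.
Yield of D: 2ξ₂ / 373 = 1.41 → ξ₂ = 263 mol/s.
Outlet amounts (n = n₀ + Σ ν·ξ):
  E: 373 − 1(320.8) = 52.22
  B: 0 + 1(320.8) − 1(263) = 57.81
  D: 0 + 2(263) = 525.9
Total out = 636 mol/s; y_B = 57.81 / 636 = 0.09091.

0.0909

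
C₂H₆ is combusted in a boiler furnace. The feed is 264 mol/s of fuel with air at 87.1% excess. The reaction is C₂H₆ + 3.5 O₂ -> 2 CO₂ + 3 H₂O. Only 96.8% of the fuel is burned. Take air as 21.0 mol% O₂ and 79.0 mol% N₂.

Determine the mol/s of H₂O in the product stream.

Stoichiometric O₂ = 3.5 × 264 = 924 mol/s; O₂ fed = 924 × 1.871 = 1729 mol/s.
N₂ fed = 1729 × 79/21 = 6504 mol/s.
Fuel reacted = 0.968 × 264 → ξ = 255.6 mol/s.
Outlet (n = n₀ + ν ξ):
  C₂H₆: 264 − 1(255.6) = 8.448
  O₂: 1729 − 3.5(255.6) = 834.4
  N₂: 6504 (inert)
  CO₂: 0 + 2(255.6) = 511.1
  H₂O: 0 + 3(255.6) = 766.7

767 mol/s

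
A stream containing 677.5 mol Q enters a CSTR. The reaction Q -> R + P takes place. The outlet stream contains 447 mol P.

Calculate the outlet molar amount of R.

For P: n = n₀ + 1ξ → 447 = 0 + 1ξ, giving ξ = 447 mol.
Outlet amounts (n = n₀ + ν ξ):
  Q: 677.5 − 1(447) = 230.5
  R: 0 + 1(447) = 447
  P: 0 + 1(447) = 447

447 mol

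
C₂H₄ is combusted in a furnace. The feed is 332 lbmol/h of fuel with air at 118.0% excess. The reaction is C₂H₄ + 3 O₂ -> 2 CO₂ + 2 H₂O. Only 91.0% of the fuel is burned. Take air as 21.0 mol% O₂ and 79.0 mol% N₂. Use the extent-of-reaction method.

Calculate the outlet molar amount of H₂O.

604 lbmol/h

Stoichiometric O₂ = 3 × 332 = 996 lbmol/h; O₂ fed = 996 × 2.180 = 2171 lbmol/h.
N₂ fed = 2171 × 79/21 = 8168 lbmol/h.
Fuel reacted = 0.91 × 332 → ξ = 302.1 lbmol/h.
Outlet (n = n₀ + ν ξ):
  C₂H₄: 332 − 1(302.1) = 29.88
  O₂: 2171 − 3(302.1) = 1265
  N₂: 8168 (inert)
  CO₂: 0 + 2(302.1) = 604.2
  H₂O: 0 + 2(302.1) = 604.2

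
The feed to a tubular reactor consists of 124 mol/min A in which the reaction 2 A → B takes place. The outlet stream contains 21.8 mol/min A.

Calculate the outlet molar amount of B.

For A: n = n₀ − 2ξ → 21.8 = 124 − 2ξ, giving ξ = 51.1 mol/min.
Outlet amounts (n = n₀ + ν ξ):
  A: 124 − 2(51.1) = 21.8
  B: 0 + 1(51.1) = 51.1

51.1 mol/min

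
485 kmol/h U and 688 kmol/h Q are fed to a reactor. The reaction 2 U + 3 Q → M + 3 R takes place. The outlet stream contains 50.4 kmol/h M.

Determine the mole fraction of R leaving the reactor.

0.135

For M: n = n₀ + 1ξ → 50.4 = 0 + 1ξ, giving ξ = 50.4 kmol/h.
Outlet amounts (n = n₀ + ν ξ):
  U: 485 − 2(50.4) = 384.2
  Q: 688 − 3(50.4) = 536.8
  M: 0 + 1(50.4) = 50.4
  R: 0 + 3(50.4) = 151.2
Total out = 1123 kmol/h; y_R = 151.2 / 1123 = 0.1347.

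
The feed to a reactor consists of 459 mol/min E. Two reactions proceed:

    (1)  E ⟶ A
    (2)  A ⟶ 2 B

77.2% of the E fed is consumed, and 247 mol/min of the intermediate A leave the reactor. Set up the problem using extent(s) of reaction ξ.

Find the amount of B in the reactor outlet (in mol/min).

215 mol/min

Conversion of E: E consumed = 1ξ₁ = 0.772 × 459 → ξ₁ = 354.3 mol/min.
A balance: n_A = 0 + 1ξ₁ − 1ξ₂ = 247 → ξ₂ = (1·354.3 − 247)/1 = 107.3 mol/min.
Outlet amounts (n = n₀ + Σ ν·ξ):
  E: 459 − 1(354.3) = 104.7
  A: 0 + 1(354.3) − 1(107.3) = 247
  B: 0 + 2(107.3) = 214.7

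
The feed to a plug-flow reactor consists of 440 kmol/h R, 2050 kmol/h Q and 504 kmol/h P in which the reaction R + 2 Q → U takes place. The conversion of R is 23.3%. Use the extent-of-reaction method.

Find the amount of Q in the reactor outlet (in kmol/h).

1840 kmol/h

R reacted = 0.233 × 440 = 102.5 kmol/h; ν_R = −1, so ξ = 102.5/1 = 102.5 kmol/h.
Outlet amounts (n = n₀ + ν ξ):
  R: 440 − 1(102.5) = 337.5
  Q: 2050 − 2(102.5) = 1845
  U: 0 + 1(102.5) = 102.5
  P: 504 (inert)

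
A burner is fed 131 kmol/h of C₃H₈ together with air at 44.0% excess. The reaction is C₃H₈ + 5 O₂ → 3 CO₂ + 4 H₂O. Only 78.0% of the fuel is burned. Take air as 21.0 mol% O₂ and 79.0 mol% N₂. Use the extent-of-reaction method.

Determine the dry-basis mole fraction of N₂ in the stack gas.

Stoichiometric O₂ = 5 × 131 = 655 kmol/h; O₂ fed = 655 × 1.440 = 943.2 kmol/h.
N₂ fed = 943.2 × 79/21 = 3548 kmol/h.
Fuel reacted = 0.78 × 131 → ξ = 102.2 kmol/h.
Outlet (n = n₀ + ν ξ):
  C₃H₈: 131 − 1(102.2) = 28.82
  O₂: 943.2 − 5(102.2) = 432.3
  N₂: 3548 (inert)
  CO₂: 0 + 3(102.2) = 306.5
  H₂O: 0 + 4(102.2) = 408.7
Dry total = 4316 kmol/h; y_N₂ (dry) = 3548 / 4316 = 0.8221.

0.822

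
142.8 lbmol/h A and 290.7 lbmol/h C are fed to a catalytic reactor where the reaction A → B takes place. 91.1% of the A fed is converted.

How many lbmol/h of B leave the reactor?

130 lbmol/h

A reacted = 0.911 × 142.8 = 130.1 lbmol/h; ν_A = −1, so ξ = 130.1/1 = 130.1 lbmol/h.
Outlet amounts (n = n₀ + ν ξ):
  A: 142.8 − 1(130.1) = 12.71
  B: 0 + 1(130.1) = 130.1
  C: 290.7 (inert)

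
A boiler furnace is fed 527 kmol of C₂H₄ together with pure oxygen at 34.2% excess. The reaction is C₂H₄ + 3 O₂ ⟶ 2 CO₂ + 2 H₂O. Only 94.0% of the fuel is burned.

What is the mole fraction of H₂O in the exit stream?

0.374

Stoichiometric O₂ = 3 × 527 = 1581 kmol; O₂ fed = 1581 × 1.342 = 2122 kmol.
Fuel reacted = 0.94 × 527 → ξ = 495.4 kmol.
Outlet (n = n₀ + ν ξ):
  C₂H₄: 527 − 1(495.4) = 31.62
  O₂: 2122 − 3(495.4) = 635.6
  CO₂: 0 + 2(495.4) = 990.8
  H₂O: 0 + 2(495.4) = 990.8
Total out = 2649 kmol; y_H₂O = 990.8 / 2649 = 0.3741.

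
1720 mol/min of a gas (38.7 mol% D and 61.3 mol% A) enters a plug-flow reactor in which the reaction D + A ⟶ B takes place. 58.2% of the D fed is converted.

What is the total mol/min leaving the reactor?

1330 mol/min

D reacted = 0.582 × 665.6 = 387.4 mol/min; ν_D = −1, so ξ = 387.4/1 = 387.4 mol/min.
Outlet amounts (n = n₀ + ν ξ):
  D: 665.6 − 1(387.4) = 278.2
  A: 1054 − 1(387.4) = 667
  B: 0 + 1(387.4) = 387.4
Total out = 278.2 + 667 + 387.4 = 1333 mol/min.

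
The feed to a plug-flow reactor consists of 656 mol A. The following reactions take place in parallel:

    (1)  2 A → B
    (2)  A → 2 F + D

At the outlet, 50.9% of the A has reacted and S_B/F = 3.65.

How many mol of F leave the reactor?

42.8 mol

Conversion of A: A consumed = 0.509 × 656 = 333.9 mol = 2ξ₁ + 1ξ₂.
Selectivity: 1ξ₁ / (2ξ₂) = 3.65 → ξ₁ = 7.3 ξ₂.
Substitute: (2·7.3 + 1) ξ₂ = 333.9 → ξ₂ = 21.4 mol, ξ₁ = 156.2 mol.
Outlet amounts (n = n₀ + Σ ν·ξ):
  A: 656 − 2(156.2) − 1(21.4) = 322.1
  B: 0 + 1(156.2) = 156.2
  F: 0 + 2(21.4) = 42.81
  D: 0 + 1(21.4) = 21.4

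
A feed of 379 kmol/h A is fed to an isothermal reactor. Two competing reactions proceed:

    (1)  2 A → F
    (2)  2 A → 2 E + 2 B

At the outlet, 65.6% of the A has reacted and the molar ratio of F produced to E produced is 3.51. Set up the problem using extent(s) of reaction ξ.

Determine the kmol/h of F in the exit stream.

109 kmol/h

Conversion of A: A consumed = 0.656 × 379 = 248.6 kmol/h = 2ξ₁ + 2ξ₂.
Selectivity: 1ξ₁ / (2ξ₂) = 3.51 → ξ₁ = 7.02 ξ₂.
Substitute: (2·7.02 + 2) ξ₂ = 248.6 → ξ₂ = 15.5 kmol/h, ξ₁ = 108.8 kmol/h.
Outlet amounts (n = n₀ + Σ ν·ξ):
  A: 379 − 2(108.8) − 2(15.5) = 130.4
  F: 0 + 1(108.8) = 108.8
  E: 0 + 2(15.5) = 31
  B: 0 + 2(15.5) = 31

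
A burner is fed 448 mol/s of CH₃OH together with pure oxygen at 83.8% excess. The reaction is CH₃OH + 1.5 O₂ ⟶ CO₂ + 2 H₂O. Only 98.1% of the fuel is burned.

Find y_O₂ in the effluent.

Stoichiometric O₂ = 1.5 × 448 = 672 mol/s; O₂ fed = 672 × 1.838 = 1235 mol/s.
Fuel reacted = 0.981 × 448 → ξ = 439.5 mol/s.
Outlet (n = n₀ + ν ξ):
  CH₃OH: 448 − 1(439.5) = 8.512
  O₂: 1235 − 1.5(439.5) = 575.9
  CO₂: 0 + 1(439.5) = 439.5
  H₂O: 0 + 2(439.5) = 879
Total out = 1903 mol/s; y_O₂ = 575.9 / 1903 = 0.3026.

0.303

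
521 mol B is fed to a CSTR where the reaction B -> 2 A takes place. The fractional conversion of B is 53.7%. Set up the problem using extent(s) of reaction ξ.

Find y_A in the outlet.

B reacted = 0.537 × 521 = 279.8 mol; ν_B = −1, so ξ = 279.8/1 = 279.8 mol.
Outlet amounts (n = n₀ + ν ξ):
  B: 521 − 1(279.8) = 241.2
  A: 0 + 2(279.8) = 559.6
Total out = 800.8 mol; y_A = 559.6 / 800.8 = 0.6988.

0.699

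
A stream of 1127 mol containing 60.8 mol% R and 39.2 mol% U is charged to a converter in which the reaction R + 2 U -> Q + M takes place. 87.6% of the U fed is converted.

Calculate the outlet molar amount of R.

U reacted = 0.876 × 441.8 = 387 mol; ν_U = −2, so ξ = 387/2 = 193.5 mol.
Outlet amounts (n = n₀ + ν ξ):
  R: 685.2 − 1(193.5) = 491.7
  U: 441.8 − 2(193.5) = 54.78
  Q: 0 + 1(193.5) = 193.5
  M: 0 + 1(193.5) = 193.5

492 mol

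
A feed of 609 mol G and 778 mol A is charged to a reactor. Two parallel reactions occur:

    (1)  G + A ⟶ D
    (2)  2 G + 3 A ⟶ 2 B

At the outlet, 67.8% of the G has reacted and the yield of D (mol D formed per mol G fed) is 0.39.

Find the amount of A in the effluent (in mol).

Yield of D: 1ξ₁ / 609 = 0.39 → ξ₁ = 237.5 mol.
Conversion of G: 1ξ₁ + 2ξ₂ = 0.678 × 609 = 412.9 → ξ₂ = 87.7 mol.
Outlet amounts (n = n₀ + Σ ν·ξ):
  G: 609 − 1(237.5) − 2(87.7) = 196.1
  A: 778 − 1(237.5) − 3(87.7) = 277.4
  D: 0 + 1(237.5) = 237.5
  B: 0 + 2(87.7) = 175.4

277 mol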